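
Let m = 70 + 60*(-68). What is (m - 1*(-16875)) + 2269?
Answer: 15134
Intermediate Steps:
m = -4010 (m = 70 - 4080 = -4010)
(m - 1*(-16875)) + 2269 = (-4010 - 1*(-16875)) + 2269 = (-4010 + 16875) + 2269 = 12865 + 2269 = 15134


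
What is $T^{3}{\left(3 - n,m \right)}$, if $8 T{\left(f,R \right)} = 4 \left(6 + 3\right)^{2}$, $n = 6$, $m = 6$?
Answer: $\frac{531441}{8} \approx 66430.0$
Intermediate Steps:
$T{\left(f,R \right)} = \frac{81}{2}$ ($T{\left(f,R \right)} = \frac{4 \left(6 + 3\right)^{2}}{8} = \frac{4 \cdot 9^{2}}{8} = \frac{4 \cdot 81}{8} = \frac{1}{8} \cdot 324 = \frac{81}{2}$)
$T^{3}{\left(3 - n,m \right)} = \left(\frac{81}{2}\right)^{3} = \frac{531441}{8}$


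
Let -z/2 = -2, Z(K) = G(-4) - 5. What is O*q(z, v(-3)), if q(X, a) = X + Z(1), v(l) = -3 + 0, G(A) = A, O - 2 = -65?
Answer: 315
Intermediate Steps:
O = -63 (O = 2 - 65 = -63)
v(l) = -3
Z(K) = -9 (Z(K) = -4 - 5 = -9)
z = 4 (z = -2*(-2) = 4)
q(X, a) = -9 + X (q(X, a) = X - 9 = -9 + X)
O*q(z, v(-3)) = -63*(-9 + 4) = -63*(-5) = 315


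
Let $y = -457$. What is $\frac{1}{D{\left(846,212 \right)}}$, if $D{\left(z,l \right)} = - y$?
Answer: $\frac{1}{457} \approx 0.0021882$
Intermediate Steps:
$D{\left(z,l \right)} = 457$ ($D{\left(z,l \right)} = \left(-1\right) \left(-457\right) = 457$)
$\frac{1}{D{\left(846,212 \right)}} = \frac{1}{457}$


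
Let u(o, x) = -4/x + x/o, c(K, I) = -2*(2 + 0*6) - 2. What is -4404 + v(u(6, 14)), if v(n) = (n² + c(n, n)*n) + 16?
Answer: -1938677/441 ≈ -4396.1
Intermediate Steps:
c(K, I) = -6 (c(K, I) = -2*(2 + 0) - 2 = -2*2 - 2 = -4 - 2 = -6)
v(n) = 16 + n² - 6*n (v(n) = (n² - 6*n) + 16 = 16 + n² - 6*n)
-4404 + v(u(6, 14)) = -4404 + (16 + (-4/14 + 14/6)² - 6*(-4/14 + 14/6)) = -4404 + (16 + (-4*1/14 + 14*(⅙))² - 6*(-4*1/14 + 14*(⅙))) = -4404 + (16 + (-2/7 + 7/3)² - 6*(-2/7 + 7/3)) = -4404 + (16 + (43/21)² - 6*43/21) = -4404 + (16 + 1849/441 - 86/7) = -4404 + 3487/441 = -1938677/441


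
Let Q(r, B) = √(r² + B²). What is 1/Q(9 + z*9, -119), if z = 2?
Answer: √14890/14890 ≈ 0.0081951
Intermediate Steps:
Q(r, B) = √(B² + r²)
1/Q(9 + z*9, -119) = 1/(√((-119)² + (9 + 2*9)²)) = 1/(√(14161 + (9 + 18)²)) = 1/(√(14161 + 27²)) = 1/(√(14161 + 729)) = 1/(√14890) = √14890/14890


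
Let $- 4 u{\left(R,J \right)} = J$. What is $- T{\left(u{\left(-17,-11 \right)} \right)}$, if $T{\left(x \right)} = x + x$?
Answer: $- \frac{11}{2} \approx -5.5$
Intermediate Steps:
$u{\left(R,J \right)} = - \frac{J}{4}$
$T{\left(x \right)} = 2 x$
$- T{\left(u{\left(-17,-11 \right)} \right)} = - 2 \left(\left(- \frac{1}{4}\right) \left(-11\right)\right) = - \frac{2 \cdot 11}{4} = \left(-1\right) \frac{11}{2} = - \frac{11}{2}$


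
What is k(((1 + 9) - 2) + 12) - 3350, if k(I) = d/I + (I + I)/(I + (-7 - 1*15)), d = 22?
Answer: -33689/10 ≈ -3368.9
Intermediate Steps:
k(I) = 22/I + 2*I/(-22 + I) (k(I) = 22/I + (I + I)/(I + (-7 - 1*15)) = 22/I + (2*I)/(I + (-7 - 15)) = 22/I + (2*I)/(I - 22) = 22/I + (2*I)/(-22 + I) = 22/I + 2*I/(-22 + I))
k(((1 + 9) - 2) + 12) - 3350 = 2*(-242 + (((1 + 9) - 2) + 12)² + 11*(((1 + 9) - 2) + 12))/((((1 + 9) - 2) + 12)*(-22 + (((1 + 9) - 2) + 12))) - 3350 = 2*(-242 + ((10 - 2) + 12)² + 11*((10 - 2) + 12))/(((10 - 2) + 12)*(-22 + ((10 - 2) + 12))) - 3350 = 2*(-242 + (8 + 12)² + 11*(8 + 12))/((8 + 12)*(-22 + (8 + 12))) - 3350 = 2*(-242 + 20² + 11*20)/(20*(-22 + 20)) - 3350 = 2*(1/20)*(-242 + 400 + 220)/(-2) - 3350 = 2*(1/20)*(-½)*378 - 3350 = -189/10 - 3350 = -33689/10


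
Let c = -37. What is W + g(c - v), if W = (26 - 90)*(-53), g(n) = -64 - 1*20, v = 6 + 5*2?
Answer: 3308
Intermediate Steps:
v = 16 (v = 6 + 10 = 16)
g(n) = -84 (g(n) = -64 - 20 = -84)
W = 3392 (W = -64*(-53) = 3392)
W + g(c - v) = 3392 - 84 = 3308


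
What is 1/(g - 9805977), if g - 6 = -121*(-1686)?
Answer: -1/9601965 ≈ -1.0415e-7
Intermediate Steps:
g = 204012 (g = 6 - 121*(-1686) = 6 + 204006 = 204012)
1/(g - 9805977) = 1/(204012 - 9805977) = 1/(-9601965) = -1/9601965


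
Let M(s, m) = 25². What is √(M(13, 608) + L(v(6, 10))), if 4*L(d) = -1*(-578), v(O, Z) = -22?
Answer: 9*√38/2 ≈ 27.740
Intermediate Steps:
M(s, m) = 625
L(d) = 289/2 (L(d) = (-1*(-578))/4 = (¼)*578 = 289/2)
√(M(13, 608) + L(v(6, 10))) = √(625 + 289/2) = √(1539/2) = 9*√38/2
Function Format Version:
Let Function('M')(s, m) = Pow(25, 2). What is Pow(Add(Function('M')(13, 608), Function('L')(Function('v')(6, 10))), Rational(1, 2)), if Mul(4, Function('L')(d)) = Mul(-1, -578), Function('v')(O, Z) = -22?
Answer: Mul(Rational(9, 2), Pow(38, Rational(1, 2))) ≈ 27.740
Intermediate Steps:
Function('M')(s, m) = 625
Function('L')(d) = Rational(289, 2) (Function('L')(d) = Mul(Rational(1, 4), Mul(-1, -578)) = Mul(Rational(1, 4), 578) = Rational(289, 2))
Pow(Add(Function('M')(13, 608), Function('L')(Function('v')(6, 10))), Rational(1, 2)) = Pow(Add(625, Rational(289, 2)), Rational(1, 2)) = Pow(Rational(1539, 2), Rational(1, 2)) = Mul(Rational(9, 2), Pow(38, Rational(1, 2)))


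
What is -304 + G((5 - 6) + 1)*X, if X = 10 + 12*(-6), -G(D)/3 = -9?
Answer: -1978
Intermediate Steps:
G(D) = 27 (G(D) = -3*(-9) = 27)
X = -62 (X = 10 - 72 = -62)
-304 + G((5 - 6) + 1)*X = -304 + 27*(-62) = -304 - 1674 = -1978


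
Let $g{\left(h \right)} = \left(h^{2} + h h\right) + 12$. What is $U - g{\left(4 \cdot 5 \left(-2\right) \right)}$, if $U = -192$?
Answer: $-3404$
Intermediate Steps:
$g{\left(h \right)} = 12 + 2 h^{2}$ ($g{\left(h \right)} = \left(h^{2} + h^{2}\right) + 12 = 2 h^{2} + 12 = 12 + 2 h^{2}$)
$U - g{\left(4 \cdot 5 \left(-2\right) \right)} = -192 - \left(12 + 2 \left(4 \cdot 5 \left(-2\right)\right)^{2}\right) = -192 - \left(12 + 2 \left(20 \left(-2\right)\right)^{2}\right) = -192 - \left(12 + 2 \left(-40\right)^{2}\right) = -192 - \left(12 + 2 \cdot 1600\right) = -192 - \left(12 + 3200\right) = -192 - 3212 = -3404$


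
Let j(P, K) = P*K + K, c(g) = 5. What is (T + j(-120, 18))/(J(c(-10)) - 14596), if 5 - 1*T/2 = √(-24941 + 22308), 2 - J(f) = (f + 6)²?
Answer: 2132/14715 + 2*I*√2633/14715 ≈ 0.14489 + 0.0069742*I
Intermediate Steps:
j(P, K) = K + K*P (j(P, K) = K*P + K = K + K*P)
J(f) = 2 - (6 + f)² (J(f) = 2 - (f + 6)² = 2 - (6 + f)²)
T = 10 - 2*I*√2633 (T = 10 - 2*√(-24941 + 22308) = 10 - 2*I*√2633 ≈ 10.0 - 102.63*I)
(T + j(-120, 18))/(J(c(-10)) - 14596) = ((10 - 2*I*√2633) + 18*(1 - 120))/((2 - (6 + 5)²) - 14596) = ((10 - 2*I*√2633) + 18*(-119))/((2 - 1*11²) - 14596) = ((10 - 2*I*√2633) - 2142)/((2 - 1*121) - 14596) = (-2132 - 2*I*√2633)/((2 - 121) - 14596) = (-2132 - 2*I*√2633)/(-119 - 14596) = (-2132 - 2*I*√2633)/(-14715) = (-2132 - 2*I*√2633)*(-1/14715) = 2132/14715 + 2*I*√2633/14715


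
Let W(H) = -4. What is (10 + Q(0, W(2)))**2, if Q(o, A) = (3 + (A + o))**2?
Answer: 121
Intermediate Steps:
Q(o, A) = (3 + A + o)**2
(10 + Q(0, W(2)))**2 = (10 + (3 - 4 + 0)**2)**2 = (10 + (-1)**2)**2 = (10 + 1)**2 = 11**2 = 121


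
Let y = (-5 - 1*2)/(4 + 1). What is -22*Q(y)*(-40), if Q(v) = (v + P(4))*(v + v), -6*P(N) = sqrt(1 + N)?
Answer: 17248/5 + 1232*sqrt(5)/3 ≈ 4367.9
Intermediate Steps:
y = -7/5 (y = (-5 - 2)/5 = -7*1/5 = -7/5 ≈ -1.4000)
P(N) = -sqrt(1 + N)/6
Q(v) = 2*v*(v - sqrt(5)/6) (Q(v) = (v - sqrt(1 + 4)/6)*(v + v) = (v - sqrt(5)/6)*(2*v) = 2*v*(v - sqrt(5)/6))
-22*Q(y)*(-40) = -22*(-7)*(-sqrt(5) + 6*(-7/5))/(3*5)*(-40) = -22*(-7)*(-sqrt(5) - 42/5)/(3*5)*(-40) = -22*(-7)*(-42/5 - sqrt(5))/(3*5)*(-40) = -22*(98/25 + 7*sqrt(5)/15)*(-40) = (-2156/25 - 154*sqrt(5)/15)*(-40) = 17248/5 + 1232*sqrt(5)/3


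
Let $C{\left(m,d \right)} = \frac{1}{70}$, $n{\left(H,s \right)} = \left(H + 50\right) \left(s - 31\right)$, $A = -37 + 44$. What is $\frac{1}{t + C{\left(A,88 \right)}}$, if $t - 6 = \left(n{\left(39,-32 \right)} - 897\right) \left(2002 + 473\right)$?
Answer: $- \frac{70}{1126817579} \approx -6.2122 \cdot 10^{-8}$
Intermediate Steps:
$A = 7$
$n{\left(H,s \right)} = \left(-31 + s\right) \left(50 + H\right)$ ($n{\left(H,s \right)} = \left(50 + H\right) \left(-31 + s\right) = \left(-31 + s\right) \left(50 + H\right)$)
$C{\left(m,d \right)} = \frac{1}{70}$
$t = -16097394$ ($t = 6 + \left(\left(-1550 - 1209 + 50 \left(-32\right) + 39 \left(-32\right)\right) - 897\right) \left(2002 + 473\right) = 6 + \left(\left(-1550 - 1209 - 1600 - 1248\right) - 897\right) 2475 = 6 + \left(-5607 - 897\right) 2475 = 6 - 16097400 = -16097394$)
$\frac{1}{t + C{\left(A,88 \right)}} = \frac{1}{-16097394 + \frac{1}{70}} = \frac{1}{- \frac{1126817579}{70}} = - \frac{70}{1126817579}$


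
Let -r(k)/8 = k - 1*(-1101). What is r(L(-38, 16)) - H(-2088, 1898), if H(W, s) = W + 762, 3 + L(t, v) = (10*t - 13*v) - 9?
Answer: -2682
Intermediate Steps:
L(t, v) = -12 - 13*v + 10*t (L(t, v) = -3 + ((10*t - 13*v) - 9) = -3 + ((-13*v + 10*t) - 9) = -3 + (-9 - 13*v + 10*t) = -12 - 13*v + 10*t)
H(W, s) = 762 + W
r(k) = -8808 - 8*k (r(k) = -8*(k - 1*(-1101)) = -8*(k + 1101) = -8*(1101 + k) = -8808 - 8*k)
r(L(-38, 16)) - H(-2088, 1898) = (-8808 - 8*(-12 - 13*16 + 10*(-38))) - (762 - 2088) = (-8808 - 8*(-12 - 208 - 380)) - 1*(-1326) = (-8808 - 8*(-600)) + 1326 = (-8808 + 4800) + 1326 = -4008 + 1326 = -2682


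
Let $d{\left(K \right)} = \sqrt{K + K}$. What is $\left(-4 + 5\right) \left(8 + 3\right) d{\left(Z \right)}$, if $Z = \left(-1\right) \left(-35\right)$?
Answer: $11 \sqrt{70} \approx 92.033$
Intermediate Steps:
$Z = 35$
$d{\left(K \right)} = \sqrt{2} \sqrt{K}$ ($d{\left(K \right)} = \sqrt{2 K} = \sqrt{2} \sqrt{K}$)
$\left(-4 + 5\right) \left(8 + 3\right) d{\left(Z \right)} = \left(-4 + 5\right) \left(8 + 3\right) \sqrt{2} \sqrt{35} = 1 \cdot 11 \sqrt{70} = 11 \sqrt{70}$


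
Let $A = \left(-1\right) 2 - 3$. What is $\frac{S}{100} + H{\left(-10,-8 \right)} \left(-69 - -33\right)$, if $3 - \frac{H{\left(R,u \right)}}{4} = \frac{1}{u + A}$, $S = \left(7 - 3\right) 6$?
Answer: $- \frac{143922}{325} \approx -442.84$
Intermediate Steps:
$S = 24$ ($S = 4 \cdot 6 = 24$)
$A = -5$ ($A = -2 - 3 = -5$)
$H{\left(R,u \right)} = 12 - \frac{4}{-5 + u}$ ($H{\left(R,u \right)} = 12 - \frac{4}{u - 5} = 12 - \frac{4}{-5 + u}$)
$\frac{S}{100} + H{\left(-10,-8 \right)} \left(-69 - -33\right) = \frac{24}{100} + \frac{4 \left(-16 + 3 \left(-8\right)\right)}{-5 - 8} \left(-69 - -33\right) = 24 \cdot \frac{1}{100} + \frac{4 \left(-16 - 24\right)}{-13} \left(-69 + 33\right) = \frac{6}{25} + 4 \left(- \frac{1}{13}\right) \left(-40\right) \left(-36\right) = \frac{6}{25} + \frac{160}{13} \left(-36\right) = \frac{6}{25} - \frac{5760}{13} = - \frac{143922}{325}$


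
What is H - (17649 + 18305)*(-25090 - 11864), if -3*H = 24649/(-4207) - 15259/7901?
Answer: 44163475480606266/33239507 ≈ 1.3286e+9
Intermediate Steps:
H = 86315454/33239507 (H = -(24649/(-4207) - 15259/7901)/3 = -(24649*(-1/4207) - 15259*1/7901)/3 = -(-24649/4207 - 15259/7901)/3 = -⅓*(-258946362/33239507) = 86315454/33239507 ≈ 2.5968)
H - (17649 + 18305)*(-25090 - 11864) = 86315454/33239507 - (17649 + 18305)*(-25090 - 11864) = 86315454/33239507 - 35954*(-36954) = 86315454/33239507 - 1*(-1328644116) = 86315454/33239507 + 1328644116 = 44163475480606266/33239507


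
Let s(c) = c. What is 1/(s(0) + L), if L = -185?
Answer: -1/185 ≈ -0.0054054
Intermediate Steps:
1/(s(0) + L) = 1/(0 - 185) = 1/(-185) = -1/185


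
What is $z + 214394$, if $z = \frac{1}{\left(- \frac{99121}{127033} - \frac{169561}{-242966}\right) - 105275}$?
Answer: $\frac{696626955884557070384}{3249283822846823} \approx 2.1439 \cdot 10^{5}$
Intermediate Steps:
$z = - \frac{30864699878}{3249283822846823}$ ($z = \frac{1}{\left(\left(-99121\right) \frac{1}{127033} - - \frac{169561}{242966}\right) - 105275} = \frac{1}{\left(- \frac{99121}{127033} + \frac{169561}{242966}\right) - 105275} = \frac{1}{- \frac{2543190373}{30864699878} - 105275} = \frac{1}{- \frac{3249283822846823}{30864699878}} = - \frac{30864699878}{3249283822846823} \approx -9.4989 \cdot 10^{-6}$)
$z + 214394 = - \frac{30864699878}{3249283822846823} + 214394 = \frac{696626955884557070384}{3249283822846823}$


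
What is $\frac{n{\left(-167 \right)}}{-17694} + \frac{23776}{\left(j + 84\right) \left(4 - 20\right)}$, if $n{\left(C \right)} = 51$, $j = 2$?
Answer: $- \frac{4382945}{253614} \approx -17.282$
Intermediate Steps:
$\frac{n{\left(-167 \right)}}{-17694} + \frac{23776}{\left(j + 84\right) \left(4 - 20\right)} = \frac{51}{-17694} + \frac{23776}{\left(2 + 84\right) \left(4 - 20\right)} = 51 \left(- \frac{1}{17694}\right) + \frac{23776}{86 \left(4 - 20\right)} = - \frac{17}{5898} + \frac{23776}{86 \left(-16\right)} = - \frac{17}{5898} + \frac{23776}{-1376} = - \frac{17}{5898} + 23776 \left(- \frac{1}{1376}\right) = - \frac{17}{5898} - \frac{743}{43} = - \frac{4382945}{253614}$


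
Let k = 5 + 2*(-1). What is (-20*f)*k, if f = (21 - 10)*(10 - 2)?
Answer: -5280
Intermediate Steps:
f = 88 (f = 11*8 = 88)
k = 3 (k = 5 - 2 = 3)
(-20*f)*k = -20*88*3 = -1760*3 = -5280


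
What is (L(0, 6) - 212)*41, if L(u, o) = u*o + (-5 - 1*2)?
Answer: -8979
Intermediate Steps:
L(u, o) = -7 + o*u (L(u, o) = o*u + (-5 - 2) = o*u - 7 = -7 + o*u)
(L(0, 6) - 212)*41 = ((-7 + 6*0) - 212)*41 = ((-7 + 0) - 212)*41 = (-7 - 212)*41 = -219*41 = -8979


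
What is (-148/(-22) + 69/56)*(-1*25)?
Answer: -122575/616 ≈ -198.99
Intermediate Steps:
(-148/(-22) + 69/56)*(-1*25) = (-148*(-1/22) + 69*(1/56))*(-25) = (74/11 + 69/56)*(-25) = (4903/616)*(-25) = -122575/616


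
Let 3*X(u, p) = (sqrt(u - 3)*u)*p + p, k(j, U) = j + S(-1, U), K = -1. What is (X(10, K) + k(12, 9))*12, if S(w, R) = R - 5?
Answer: 188 - 40*sqrt(7) ≈ 82.170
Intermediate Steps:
S(w, R) = -5 + R
k(j, U) = -5 + U + j (k(j, U) = j + (-5 + U) = -5 + U + j)
X(u, p) = p/3 + p*u*sqrt(-3 + u)/3 (X(u, p) = ((sqrt(u - 3)*u)*p + p)/3 = ((sqrt(-3 + u)*u)*p + p)/3 = ((u*sqrt(-3 + u))*p + p)/3 = (p*u*sqrt(-3 + u) + p)/3 = (p + p*u*sqrt(-3 + u))/3 = p/3 + p*u*sqrt(-3 + u)/3)
(X(10, K) + k(12, 9))*12 = ((1/3)*(-1)*(1 + 10*sqrt(-3 + 10)) + (-5 + 9 + 12))*12 = ((1/3)*(-1)*(1 + 10*sqrt(7)) + 16)*12 = ((-1/3 - 10*sqrt(7)/3) + 16)*12 = (47/3 - 10*sqrt(7)/3)*12 = 188 - 40*sqrt(7)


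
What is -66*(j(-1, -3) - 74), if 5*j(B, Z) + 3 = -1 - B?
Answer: 24618/5 ≈ 4923.6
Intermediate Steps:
j(B, Z) = -4/5 - B/5 (j(B, Z) = -3/5 + (-1 - B)/5 = -3/5 + (-1/5 - B/5) = -4/5 - B/5)
-66*(j(-1, -3) - 74) = -66*((-4/5 - 1/5*(-1)) - 74) = -66*((-4/5 + 1/5) - 74) = -66*(-3/5 - 74) = -66*(-373)/5 = -1*(-24618/5) = 24618/5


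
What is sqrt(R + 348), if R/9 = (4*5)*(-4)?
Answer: 2*I*sqrt(93) ≈ 19.287*I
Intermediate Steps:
R = -720 (R = 9*((4*5)*(-4)) = 9*(20*(-4)) = 9*(-80) = -720)
sqrt(R + 348) = sqrt(-720 + 348) = sqrt(-372) = 2*I*sqrt(93)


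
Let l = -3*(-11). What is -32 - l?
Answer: -65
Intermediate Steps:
l = 33
-32 - l = -32 - 1*33 = -32 - 33 = -65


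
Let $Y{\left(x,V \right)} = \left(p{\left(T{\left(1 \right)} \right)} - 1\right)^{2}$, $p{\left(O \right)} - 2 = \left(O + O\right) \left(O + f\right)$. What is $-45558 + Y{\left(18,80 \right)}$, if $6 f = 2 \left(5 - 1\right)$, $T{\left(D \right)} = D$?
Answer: $- \frac{409733}{9} \approx -45526.0$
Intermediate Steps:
$f = \frac{4}{3}$ ($f = \frac{2 \left(5 - 1\right)}{6} = \frac{2 \cdot 4}{6} = \frac{1}{6} \cdot 8 = \frac{4}{3} \approx 1.3333$)
$p{\left(O \right)} = 2 + 2 O \left(\frac{4}{3} + O\right)$ ($p{\left(O \right)} = 2 + \left(O + O\right) \left(O + \frac{4}{3}\right) = 2 + 2 O \left(\frac{4}{3} + O\right)$)
$Y{\left(x,V \right)} = \frac{289}{9}$ ($Y{\left(x,V \right)} = \left(\left(2 + 2 \cdot 1^{2} + \frac{8}{3} \cdot 1\right) - 1\right)^{2} = \left(\left(2 + 2 \cdot 1 + \frac{8}{3}\right) - 1\right)^{2} = \left(\left(2 + 2 + \frac{8}{3}\right) - 1\right)^{2} = \left(\frac{20}{3} - 1\right)^{2} = \left(\frac{17}{3}\right)^{2} = \frac{289}{9}$)
$-45558 + Y{\left(18,80 \right)} = -45558 + \frac{289}{9} = - \frac{409733}{9}$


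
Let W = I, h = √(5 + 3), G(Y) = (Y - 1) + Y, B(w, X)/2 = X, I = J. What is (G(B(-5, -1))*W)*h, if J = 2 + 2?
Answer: -40*√2 ≈ -56.569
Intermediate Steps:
J = 4
I = 4
B(w, X) = 2*X
G(Y) = -1 + 2*Y (G(Y) = (-1 + Y) + Y = -1 + 2*Y)
h = 2*√2 (h = √8 = 2*√2 ≈ 2.8284)
W = 4
(G(B(-5, -1))*W)*h = ((-1 + 2*(2*(-1)))*4)*(2*√2) = ((-1 + 2*(-2))*4)*(2*√2) = ((-1 - 4)*4)*(2*√2) = (-5*4)*(2*√2) = -40*√2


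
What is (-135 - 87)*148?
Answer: -32856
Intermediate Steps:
(-135 - 87)*148 = -222*148 = -32856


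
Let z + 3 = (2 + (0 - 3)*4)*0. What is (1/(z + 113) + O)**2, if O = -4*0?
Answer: 1/12100 ≈ 8.2645e-5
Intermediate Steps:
z = -3 (z = -3 + (2 + (0 - 3)*4)*0 = -3 + (2 - 3*4)*0 = -3 + (2 - 12)*0 = -3 - 10*0 = -3 + 0 = -3)
O = 0
(1/(z + 113) + O)**2 = (1/(-3 + 113) + 0)**2 = (1/110 + 0)**2 = (1/110)**2 = 1/12100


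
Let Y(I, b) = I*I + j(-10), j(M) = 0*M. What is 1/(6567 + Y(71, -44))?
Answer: 1/11608 ≈ 8.6147e-5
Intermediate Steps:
j(M) = 0
Y(I, b) = I² (Y(I, b) = I*I + 0 = I² + 0 = I²)
1/(6567 + Y(71, -44)) = 1/(6567 + 71²) = 1/(6567 + 5041) = 1/11608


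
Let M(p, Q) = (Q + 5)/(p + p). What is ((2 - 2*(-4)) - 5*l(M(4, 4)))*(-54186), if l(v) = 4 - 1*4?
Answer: -541860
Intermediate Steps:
M(p, Q) = (5 + Q)/(2*p) (M(p, Q) = (5 + Q)/((2*p)) = (5 + Q)*(1/(2*p)) = (5 + Q)/(2*p))
l(v) = 0 (l(v) = 4 - 4 = 0)
((2 - 2*(-4)) - 5*l(M(4, 4)))*(-54186) = ((2 - 2*(-4)) - 5*0)*(-54186) = ((2 + 8) + 0)*(-54186) = (10 + 0)*(-54186) = 10*(-54186) = -541860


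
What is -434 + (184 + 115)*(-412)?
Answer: -123622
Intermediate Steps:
-434 + (184 + 115)*(-412) = -434 + 299*(-412) = -434 - 123188 = -123622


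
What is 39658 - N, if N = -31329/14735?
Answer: 584391959/14735 ≈ 39660.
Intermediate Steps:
N = -31329/14735 (N = -31329*1/14735 = -31329/14735 ≈ -2.1262)
39658 - N = 39658 - 1*(-31329/14735) = 39658 + 31329/14735 = 584391959/14735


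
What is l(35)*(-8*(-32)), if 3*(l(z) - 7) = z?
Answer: 14336/3 ≈ 4778.7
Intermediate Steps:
l(z) = 7 + z/3
l(35)*(-8*(-32)) = (7 + (⅓)*35)*(-8*(-32)) = (7 + 35/3)*256 = (56/3)*256 = 14336/3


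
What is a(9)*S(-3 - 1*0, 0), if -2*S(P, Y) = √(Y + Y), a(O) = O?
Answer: 0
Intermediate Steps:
S(P, Y) = -√2*√Y/2 (S(P, Y) = -√(Y + Y)/2 = -√2*√Y/2)
a(9)*S(-3 - 1*0, 0) = 9*(-√2*√0/2) = 9*(-½*√2*0) = 9*0 = 0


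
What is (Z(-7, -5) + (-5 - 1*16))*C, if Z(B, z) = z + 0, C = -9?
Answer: 234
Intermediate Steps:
Z(B, z) = z
(Z(-7, -5) + (-5 - 1*16))*C = (-5 + (-5 - 1*16))*(-9) = (-5 + (-5 - 16))*(-9) = (-5 - 21)*(-9) = -26*(-9) = 234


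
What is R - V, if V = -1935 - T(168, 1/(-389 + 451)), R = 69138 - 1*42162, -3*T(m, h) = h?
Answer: 5377445/186 ≈ 28911.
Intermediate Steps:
T(m, h) = -h/3
R = 26976 (R = 69138 - 42162 = 26976)
V = -359909/186 (V = -1935 - (-1)/(3*(-389 + 451)) = -1935 - (-1)/(3*62) = -1935 - 1*(-1/186) = -1935 + 1/186 = -359909/186 ≈ -1935.0)
R - V = 26976 - 1*(-359909/186) = 26976 + 359909/186 = 5377445/186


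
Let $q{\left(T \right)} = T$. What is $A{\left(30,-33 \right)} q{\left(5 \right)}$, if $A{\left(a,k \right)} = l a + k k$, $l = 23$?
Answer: $8895$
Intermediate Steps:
$A{\left(a,k \right)} = k^{2} + 23 a$ ($A{\left(a,k \right)} = 23 a + k k = 23 a + k^{2} = k^{2} + 23 a$)
$A{\left(30,-33 \right)} q{\left(5 \right)} = \left(\left(-33\right)^{2} + 23 \cdot 30\right) 5 = \left(1089 + 690\right) 5 = 1779 \cdot 5 = 8895$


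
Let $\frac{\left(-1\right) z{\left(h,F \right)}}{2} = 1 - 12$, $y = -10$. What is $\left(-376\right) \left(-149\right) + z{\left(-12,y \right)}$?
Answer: $56046$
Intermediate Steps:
$z{\left(h,F \right)} = 22$ ($z{\left(h,F \right)} = - 2 \left(1 - 12\right) = \left(-2\right) \left(-11\right) = 22$)
$\left(-376\right) \left(-149\right) + z{\left(-12,y \right)} = \left(-376\right) \left(-149\right) + 22 = 56024 + 22 = 56046$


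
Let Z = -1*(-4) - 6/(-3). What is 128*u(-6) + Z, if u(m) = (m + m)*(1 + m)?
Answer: 7686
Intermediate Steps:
u(m) = 2*m*(1 + m) (u(m) = (2*m)*(1 + m) = 2*m*(1 + m))
Z = 6 (Z = 4 - ⅓*(-6) = 4 + 2 = 6)
128*u(-6) + Z = 128*(2*(-6)*(1 - 6)) + 6 = 128*(2*(-6)*(-5)) + 6 = 128*60 + 6 = 7680 + 6 = 7686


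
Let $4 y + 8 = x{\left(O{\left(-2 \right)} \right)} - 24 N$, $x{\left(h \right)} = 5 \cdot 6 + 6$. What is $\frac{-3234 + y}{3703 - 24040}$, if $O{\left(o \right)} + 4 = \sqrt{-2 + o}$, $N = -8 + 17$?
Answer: $\frac{3281}{20337} \approx 0.16133$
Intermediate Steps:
$N = 9$
$O{\left(o \right)} = -4 + \sqrt{-2 + o}$
$x{\left(h \right)} = 36$ ($x{\left(h \right)} = 30 + 6 = 36$)
$y = -47$ ($y = -2 + \frac{36 - 216}{4} = -2 + \frac{1}{4} \left(-180\right) = -2 - 45 = -47$)
$\frac{-3234 + y}{3703 - 24040} = \frac{-3234 - 47}{3703 - 24040} = - \frac{3281}{-20337} = \left(-3281\right) \left(- \frac{1}{20337}\right) = \frac{3281}{20337}$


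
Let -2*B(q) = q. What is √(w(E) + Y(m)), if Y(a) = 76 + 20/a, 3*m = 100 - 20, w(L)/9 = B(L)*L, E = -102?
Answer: I*√186965/2 ≈ 216.2*I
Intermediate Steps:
B(q) = -q/2
w(L) = -9*L²/2 (w(L) = 9*((-L/2)*L) = 9*(-L²/2) = -9*L²/2)
m = 80/3 (m = (100 - 20)/3 = (⅓)*80 = 80/3 ≈ 26.667)
√(w(E) + Y(m)) = √(-9/2*(-102)² + (76 + 20/(80/3))) = √(-9/2*10404 + (76 + 20*(3/80))) = √(-46818 + (76 + ¾)) = √(-46818 + 307/4) = √(-186965/4) = I*√186965/2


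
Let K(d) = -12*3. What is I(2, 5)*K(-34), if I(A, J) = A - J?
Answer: 108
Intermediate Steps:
K(d) = -36
I(2, 5)*K(-34) = (2 - 1*5)*(-36) = (2 - 5)*(-36) = -3*(-36) = 108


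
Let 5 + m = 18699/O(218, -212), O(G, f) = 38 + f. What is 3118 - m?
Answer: 187367/58 ≈ 3230.5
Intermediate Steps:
m = -6523/58 (m = -5 + 18699/(38 - 212) = -5 + 18699/(-174) = -5 + 18699*(-1/174) = -5 - 6233/58 = -6523/58 ≈ -112.47)
3118 - m = 3118 - 1*(-6523/58) = 3118 + 6523/58 = 187367/58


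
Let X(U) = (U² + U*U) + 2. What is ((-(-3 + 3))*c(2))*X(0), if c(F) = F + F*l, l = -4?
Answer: 0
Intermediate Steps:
c(F) = -3*F (c(F) = F + F*(-4) = F - 4*F = -3*F)
X(U) = 2 + 2*U² (X(U) = (U² + U²) + 2 = 2*U² + 2 = 2 + 2*U²)
((-(-3 + 3))*c(2))*X(0) = ((-(-3 + 3))*(-3*2))*(2 + 2*0²) = (-1*0*(-6))*(2 + 2*0) = (0*(-6))*(2 + 0) = 0*2 = 0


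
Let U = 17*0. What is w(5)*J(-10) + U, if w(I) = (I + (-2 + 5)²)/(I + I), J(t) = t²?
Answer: 140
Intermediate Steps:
w(I) = (9 + I)/(2*I) (w(I) = (I + 3²)/((2*I)) = (I + 9)*(1/(2*I)) = (9 + I)*(1/(2*I)) = (9 + I)/(2*I))
U = 0
w(5)*J(-10) + U = ((½)*(9 + 5)/5)*(-10)² + 0 = ((½)*(⅕)*14)*100 + 0 = (7/5)*100 + 0 = 140 + 0 = 140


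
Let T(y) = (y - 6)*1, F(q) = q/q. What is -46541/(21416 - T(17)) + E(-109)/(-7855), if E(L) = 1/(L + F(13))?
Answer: -2632171369/1210581180 ≈ -2.1743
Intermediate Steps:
F(q) = 1
T(y) = -6 + y (T(y) = (-6 + y)*1 = -6 + y)
E(L) = 1/(1 + L) (E(L) = 1/(L + 1) = 1/(1 + L))
-46541/(21416 - T(17)) + E(-109)/(-7855) = -46541/(21416 - (-6 + 17)) + 1/((1 - 109)*(-7855)) = -46541/(21416 - 1*11) - 1/7855/(-108) = -46541/(21416 - 11) - 1/108*(-1/7855) = -46541/21405 + 1/848340 = -2632171369/1210581180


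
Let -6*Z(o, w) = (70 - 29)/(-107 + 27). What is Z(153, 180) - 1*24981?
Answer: -11990839/480 ≈ -24981.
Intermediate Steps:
Z(o, w) = 41/480 (Z(o, w) = -(70 - 29)/(6*(-107 + 27)) = -41/(6*(-80)) = -41*(-1)/(6*80) = -⅙*(-41/80) = 41/480)
Z(153, 180) - 1*24981 = 41/480 - 1*24981 = 41/480 - 24981 = -11990839/480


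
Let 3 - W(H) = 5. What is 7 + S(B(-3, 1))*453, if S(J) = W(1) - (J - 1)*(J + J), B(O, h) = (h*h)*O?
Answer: -11771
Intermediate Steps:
W(H) = -2 (W(H) = 3 - 1*5 = 3 - 5 = -2)
B(O, h) = O*h² (B(O, h) = h²*O = O*h²)
S(J) = -2 - 2*J*(-1 + J) (S(J) = -2 - (J - 1)*(J + J) = -2 - (-1 + J)*2*J = -2 - 2*J*(-1 + J))
7 + S(B(-3, 1))*453 = 7 + (-2 - 2*(-3*1²)² + 2*(-3*1²))*453 = 7 + (-2 - 2*(-3*1)² + 2*(-3*1))*453 = 7 + (-2 - 2*(-3)² + 2*(-3))*453 = 7 + (-2 - 2*9 - 6)*453 = 7 + (-2 - 18 - 6)*453 = 7 - 26*453 = 7 - 11778 = -11771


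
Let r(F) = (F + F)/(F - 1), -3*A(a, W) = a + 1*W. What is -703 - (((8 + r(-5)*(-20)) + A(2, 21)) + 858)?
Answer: -1528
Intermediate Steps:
A(a, W) = -W/3 - a/3 (A(a, W) = -(a + 1*W)/3 = -(a + W)/3 = -(W + a)/3 = -W/3 - a/3)
r(F) = 2*F/(-1 + F) (r(F) = (2*F)/(-1 + F) = 2*F/(-1 + F))
-703 - (((8 + r(-5)*(-20)) + A(2, 21)) + 858) = -703 - (((8 + (2*(-5)/(-1 - 5))*(-20)) + (-1/3*21 - 1/3*2)) + 858) = -703 - (((8 + (2*(-5)/(-6))*(-20)) + (-7 - 2/3)) + 858) = -703 - (((8 + (2*(-5)*(-1/6))*(-20)) - 23/3) + 858) = -703 - (((8 + (5/3)*(-20)) - 23/3) + 858) = -703 - (((8 - 100/3) - 23/3) + 858) = -703 - ((-76/3 - 23/3) + 858) = -703 - (-33 + 858) = -703 - 1*825 = -703 - 825 = -1528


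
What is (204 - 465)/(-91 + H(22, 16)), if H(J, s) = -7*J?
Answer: 261/245 ≈ 1.0653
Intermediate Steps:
(204 - 465)/(-91 + H(22, 16)) = (204 - 465)/(-91 - 7*22) = -261/(-91 - 154) = -261/(-245) = -261*(-1/245) = 261/245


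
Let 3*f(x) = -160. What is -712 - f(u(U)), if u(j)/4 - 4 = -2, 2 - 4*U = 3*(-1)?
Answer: -1976/3 ≈ -658.67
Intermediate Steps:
U = 5/4 (U = ½ - 3*(-1)/4 = ½ - ¼*(-3) = ½ + ¾ = 5/4 ≈ 1.2500)
u(j) = 8 (u(j) = 16 + 4*(-2) = 16 - 8 = 8)
f(x) = -160/3 (f(x) = (⅓)*(-160) = -160/3)
-712 - f(u(U)) = -712 - 1*(-160/3) = -712 + 160/3 = -1976/3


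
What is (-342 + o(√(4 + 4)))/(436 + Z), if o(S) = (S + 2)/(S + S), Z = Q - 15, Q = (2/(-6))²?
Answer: -6147/7580 + 9*√2/15160 ≈ -0.81011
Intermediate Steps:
Q = ⅑ (Q = (2*(-⅙))² = (-⅓)² = ⅑ ≈ 0.11111)
Z = -134/9 (Z = ⅑ - 15 = -134/9 ≈ -14.889)
o(S) = (2 + S)/(2*S) (o(S) = (2 + S)/((2*S)) = (2 + S)*(1/(2*S)) = (2 + S)/(2*S))
(-342 + o(√(4 + 4)))/(436 + Z) = (-342 + (2 + √(4 + 4))/(2*(√(4 + 4))))/(436 - 134/9) = (-342 + (2 + √8)/(2*(√8)))/(3790/9) = (-342 + (2 + 2*√2)/(2*((2*√2))))*(9/3790) = (-342 + (√2/4)*(2 + 2*√2)/2)*(9/3790) = (-342 + √2*(2 + 2*√2)/8)*(9/3790) = -1539/1895 + 9*√2*(2 + 2*√2)/30320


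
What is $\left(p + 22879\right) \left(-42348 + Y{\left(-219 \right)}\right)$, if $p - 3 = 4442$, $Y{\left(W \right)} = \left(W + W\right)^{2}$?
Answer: $4084828704$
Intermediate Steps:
$Y{\left(W \right)} = 4 W^{2}$ ($Y{\left(W \right)} = \left(2 W\right)^{2} = 4 W^{2}$)
$p = 4445$ ($p = 3 + 4442 = 4445$)
$\left(p + 22879\right) \left(-42348 + Y{\left(-219 \right)}\right) = \left(4445 + 22879\right) \left(-42348 + 4 \left(-219\right)^{2}\right) = 27324 \left(-42348 + 4 \cdot 47961\right) = 27324 \left(-42348 + 191844\right) = 27324 \cdot 149496 = 4084828704$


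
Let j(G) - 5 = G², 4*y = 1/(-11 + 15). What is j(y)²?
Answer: 1640961/65536 ≈ 25.039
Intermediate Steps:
y = 1/16 (y = 1/(4*(-11 + 15)) = (¼)/4 = (¼)*(¼) = 1/16 ≈ 0.062500)
j(G) = 5 + G²
j(y)² = (5 + (1/16)²)² = (5 + 1/256)² = (1281/256)² = 1640961/65536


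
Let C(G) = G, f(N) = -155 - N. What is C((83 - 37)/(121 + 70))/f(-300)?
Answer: 46/27695 ≈ 0.0016610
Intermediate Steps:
C((83 - 37)/(121 + 70))/f(-300) = ((83 - 37)/(121 + 70))/(-155 - 1*(-300)) = (46/191)/(-155 + 300) = (46*(1/191))/145 = (46/191)*(1/145) = 46/27695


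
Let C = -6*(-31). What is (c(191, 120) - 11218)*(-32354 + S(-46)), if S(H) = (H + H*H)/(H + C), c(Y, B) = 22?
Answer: 2534488902/7 ≈ 3.6207e+8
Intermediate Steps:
C = 186
S(H) = (H + H²)/(186 + H) (S(H) = (H + H*H)/(H + 186) = (H + H²)/(186 + H))
(c(191, 120) - 11218)*(-32354 + S(-46)) = (22 - 11218)*(-32354 - 46*(1 - 46)/(186 - 46)) = -11196*(-32354 - 46*(-45)/140) = -11196*(-32354 - 46*1/140*(-45)) = -11196*(-32354 + 207/14) = -11196*(-452749/14) = 2534488902/7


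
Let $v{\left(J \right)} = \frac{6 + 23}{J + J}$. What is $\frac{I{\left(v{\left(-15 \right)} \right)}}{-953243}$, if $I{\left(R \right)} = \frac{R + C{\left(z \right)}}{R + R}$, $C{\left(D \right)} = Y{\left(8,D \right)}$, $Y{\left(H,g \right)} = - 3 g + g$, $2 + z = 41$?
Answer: $- \frac{2369}{55288094} \approx -4.2848 \cdot 10^{-5}$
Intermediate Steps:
$z = 39$ ($z = -2 + 41 = 39$)
$v{\left(J \right)} = \frac{29}{2 J}$
$Y{\left(H,g \right)} = - 2 g$
$C{\left(D \right)} = - 2 D$
$I{\left(R \right)} = \frac{-78 + R}{2 R}$ ($I{\left(R \right)} = \frac{R - 78}{R + R} = \frac{R - 78}{2 R} = \left(-78 + R\right) \frac{1}{2 R} = \frac{-78 + R}{2 R}$)
$\frac{I{\left(v{\left(-15 \right)} \right)}}{-953243} = \frac{\frac{1}{2} \frac{1}{\frac{29}{2} \frac{1}{-15}} \left(-78 + \frac{29}{2 \left(-15\right)}\right)}{-953243} = \frac{-78 + \frac{29}{2} \left(- \frac{1}{15}\right)}{2 \cdot \frac{29}{2} \left(- \frac{1}{15}\right)} \left(- \frac{1}{953243}\right) = \frac{-78 - \frac{29}{30}}{2 \left(- \frac{29}{30}\right)} \left(- \frac{1}{953243}\right) = \frac{1}{2} \left(- \frac{30}{29}\right) \left(- \frac{2369}{30}\right) \left(- \frac{1}{953243}\right) = \frac{2369}{58} \left(- \frac{1}{953243}\right) = - \frac{2369}{55288094}$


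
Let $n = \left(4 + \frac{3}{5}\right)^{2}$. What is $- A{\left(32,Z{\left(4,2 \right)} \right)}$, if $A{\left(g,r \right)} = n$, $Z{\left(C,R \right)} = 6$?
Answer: $- \frac{529}{25} \approx -21.16$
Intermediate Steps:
$n = \frac{529}{25}$ ($n = \left(4 + 3 \cdot \frac{1}{5}\right)^{2} = \left(4 + \frac{3}{5}\right)^{2} = \left(\frac{23}{5}\right)^{2} = \frac{529}{25} \approx 21.16$)
$A{\left(g,r \right)} = \frac{529}{25}$
$- A{\left(32,Z{\left(4,2 \right)} \right)} = \left(-1\right) \frac{529}{25} = - \frac{529}{25}$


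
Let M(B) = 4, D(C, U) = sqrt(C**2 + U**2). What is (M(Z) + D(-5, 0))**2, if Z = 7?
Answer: 81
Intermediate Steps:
(M(Z) + D(-5, 0))**2 = (4 + sqrt((-5)**2 + 0**2))**2 = (4 + sqrt(25 + 0))**2 = (4 + sqrt(25))**2 = (4 + 5)**2 = 9**2 = 81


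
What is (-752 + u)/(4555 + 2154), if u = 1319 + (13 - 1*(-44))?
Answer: 624/6709 ≈ 0.093009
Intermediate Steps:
u = 1376 (u = 1319 + (13 + 44) = 1319 + 57 = 1376)
(-752 + u)/(4555 + 2154) = (-752 + 1376)/(4555 + 2154) = 624/6709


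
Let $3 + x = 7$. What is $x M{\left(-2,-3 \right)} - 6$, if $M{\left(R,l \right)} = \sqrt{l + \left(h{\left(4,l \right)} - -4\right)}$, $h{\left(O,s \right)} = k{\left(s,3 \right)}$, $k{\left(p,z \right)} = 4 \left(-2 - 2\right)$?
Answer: $-6 + 4 i \sqrt{15} \approx -6.0 + 15.492 i$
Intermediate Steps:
$k{\left(p,z \right)} = -16$ ($k{\left(p,z \right)} = 4 \left(-4\right) = -16$)
$x = 4$ ($x = -3 + 7 = 4$)
$h{\left(O,s \right)} = -16$
$M{\left(R,l \right)} = \sqrt{-12 + l}$ ($M{\left(R,l \right)} = \sqrt{l - 12} = \sqrt{-12 + l}$)
$x M{\left(-2,-3 \right)} - 6 = 4 \sqrt{-12 - 3} - 6 = 4 \sqrt{-15} - 6 = 4 i \sqrt{15} - 6 = -6 + 4 i \sqrt{15}$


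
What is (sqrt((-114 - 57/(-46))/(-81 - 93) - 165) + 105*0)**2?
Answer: -438491/2668 ≈ -164.35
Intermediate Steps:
(sqrt((-114 - 57/(-46))/(-81 - 93) - 165) + 105*0)**2 = (sqrt((-114 - 57*(-1/46))/(-174) - 165) + 0)**2 = (sqrt((-114 + 57/46)*(-1/174) - 165) + 0)**2 = (sqrt(-5187/46*(-1/174) - 165) + 0)**2 = (sqrt(1729/2668 - 165) + 0)**2 = (sqrt(-438491/2668) + 0)**2 = (I*sqrt(292473497)/1334 + 0)**2 = (I*sqrt(292473497)/1334)**2 = -438491/2668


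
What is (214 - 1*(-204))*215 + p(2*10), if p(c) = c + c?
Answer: 89910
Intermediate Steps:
p(c) = 2*c
(214 - 1*(-204))*215 + p(2*10) = (214 - 1*(-204))*215 + 2*(2*10) = (214 + 204)*215 + 2*20 = 418*215 + 40 = 89870 + 40 = 89910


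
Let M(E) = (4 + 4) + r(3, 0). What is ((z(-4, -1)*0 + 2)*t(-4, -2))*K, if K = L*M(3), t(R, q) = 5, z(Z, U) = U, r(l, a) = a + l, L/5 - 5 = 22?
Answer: 14850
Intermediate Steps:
L = 135 (L = 25 + 5*22 = 25 + 110 = 135)
M(E) = 11 (M(E) = (4 + 4) + (0 + 3) = 8 + 3 = 11)
K = 1485 (K = 135*11 = 1485)
((z(-4, -1)*0 + 2)*t(-4, -2))*K = ((-1*0 + 2)*5)*1485 = ((0 + 2)*5)*1485 = (2*5)*1485 = 10*1485 = 14850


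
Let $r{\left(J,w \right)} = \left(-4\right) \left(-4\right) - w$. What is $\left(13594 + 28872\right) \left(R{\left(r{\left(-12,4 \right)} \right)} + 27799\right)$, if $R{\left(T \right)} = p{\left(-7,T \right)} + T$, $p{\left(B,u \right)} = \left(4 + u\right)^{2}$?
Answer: $1191893222$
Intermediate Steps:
$r{\left(J,w \right)} = 16 - w$
$R{\left(T \right)} = T + \left(4 + T\right)^{2}$ ($R{\left(T \right)} = \left(4 + T\right)^{2} + T = T + \left(4 + T\right)^{2}$)
$\left(13594 + 28872\right) \left(R{\left(r{\left(-12,4 \right)} \right)} + 27799\right) = \left(13594 + 28872\right) \left(\left(\left(16 - 4\right) + \left(4 + \left(16 - 4\right)\right)^{2}\right) + 27799\right) = 42466 \left(\left(\left(16 - 4\right) + \left(4 + \left(16 - 4\right)\right)^{2}\right) + 27799\right) = 42466 \left(\left(12 + \left(4 + 12\right)^{2}\right) + 27799\right) = 42466 \left(\left(12 + 16^{2}\right) + 27799\right) = 42466 \left(\left(12 + 256\right) + 27799\right) = 42466 \left(268 + 27799\right) = 42466 \cdot 28067 = 1191893222$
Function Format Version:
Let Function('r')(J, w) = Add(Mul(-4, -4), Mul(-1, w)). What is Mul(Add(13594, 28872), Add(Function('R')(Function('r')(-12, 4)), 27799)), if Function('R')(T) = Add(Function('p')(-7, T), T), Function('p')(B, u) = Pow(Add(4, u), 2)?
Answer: 1191893222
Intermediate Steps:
Function('r')(J, w) = Add(16, Mul(-1, w))
Function('R')(T) = Add(T, Pow(Add(4, T), 2)) (Function('R')(T) = Add(Pow(Add(4, T), 2), T) = Add(T, Pow(Add(4, T), 2)))
Mul(Add(13594, 28872), Add(Function('R')(Function('r')(-12, 4)), 27799)) = Mul(Add(13594, 28872), Add(Add(Add(16, Mul(-1, 4)), Pow(Add(4, Add(16, Mul(-1, 4))), 2)), 27799)) = Mul(42466, Add(Add(Add(16, -4), Pow(Add(4, Add(16, -4)), 2)), 27799)) = Mul(42466, Add(Add(12, Pow(Add(4, 12), 2)), 27799)) = Mul(42466, Add(Add(12, Pow(16, 2)), 27799)) = Mul(42466, Add(Add(12, 256), 27799)) = Mul(42466, Add(268, 27799)) = Mul(42466, 28067) = 1191893222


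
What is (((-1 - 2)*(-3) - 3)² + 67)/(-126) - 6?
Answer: -859/126 ≈ -6.8175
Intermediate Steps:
(((-1 - 2)*(-3) - 3)² + 67)/(-126) - 6 = ((-3*(-3) - 3)² + 67)*(-1/126) - 6 = ((9 - 3)² + 67)*(-1/126) - 6 = (6² + 67)*(-1/126) - 6 = (36 + 67)*(-1/126) - 6 = 103*(-1/126) - 6 = -103/126 - 6 = -859/126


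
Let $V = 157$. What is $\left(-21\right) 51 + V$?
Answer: $-914$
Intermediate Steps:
$\left(-21\right) 51 + V = \left(-21\right) 51 + 157 = -1071 + 157 = -914$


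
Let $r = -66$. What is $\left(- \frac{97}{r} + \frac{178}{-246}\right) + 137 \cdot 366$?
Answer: $\frac{45228757}{902} \approx 50143.0$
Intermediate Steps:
$\left(- \frac{97}{r} + \frac{178}{-246}\right) + 137 \cdot 366 = \left(- \frac{97}{-66} + \frac{178}{-246}\right) + 137 \cdot 366 = \left(\left(-97\right) \left(- \frac{1}{66}\right) + 178 \left(- \frac{1}{246}\right)\right) + 50142 = \left(\frac{97}{66} - \frac{89}{123}\right) + 50142 = \frac{673}{902} + 50142 = \frac{45228757}{902}$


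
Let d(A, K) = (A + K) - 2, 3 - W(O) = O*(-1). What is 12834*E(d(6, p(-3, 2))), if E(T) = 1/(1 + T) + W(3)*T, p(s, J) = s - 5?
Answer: -312294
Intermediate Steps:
p(s, J) = -5 + s
W(O) = 3 + O (W(O) = 3 - O*(-1) = 3 - (-1)*O = 3 + O)
d(A, K) = -2 + A + K
E(T) = 1/(1 + T) + 6*T (E(T) = 1/(1 + T) + (3 + 3)*T = 1/(1 + T) + 6*T)
12834*E(d(6, p(-3, 2))) = 12834*((1 + 6*(-2 + 6 + (-5 - 3)) + 6*(-2 + 6 + (-5 - 3))**2)/(1 + (-2 + 6 + (-5 - 3)))) = 12834*((1 + 6*(-2 + 6 - 8) + 6*(-2 + 6 - 8)**2)/(1 + (-2 + 6 - 8))) = 12834*((1 + 6*(-4) + 6*(-4)**2)/(1 - 4)) = 12834*((1 - 24 + 6*16)/(-3)) = 12834*(-(1 - 24 + 96)/3) = 12834*(-1/3*73) = 12834*(-73/3) = -312294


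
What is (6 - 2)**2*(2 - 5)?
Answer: -48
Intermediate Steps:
(6 - 2)**2*(2 - 5) = 4**2*(-3) = 16*(-3) = -48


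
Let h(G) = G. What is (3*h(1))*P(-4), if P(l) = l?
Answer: -12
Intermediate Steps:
(3*h(1))*P(-4) = (3*1)*(-4) = 3*(-4) = -12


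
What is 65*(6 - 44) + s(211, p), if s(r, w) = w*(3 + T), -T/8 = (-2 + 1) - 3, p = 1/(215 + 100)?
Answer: -22229/9 ≈ -2469.9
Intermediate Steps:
p = 1/315 ≈ 0.0031746
T = 32 (T = -8*((-2 + 1) - 3) = -8*(-1 - 3) = -8*(-4) = 32)
s(r, w) = 35*w (s(r, w) = w*(3 + 32) = w*35 = 35*w)
65*(6 - 44) + s(211, p) = 65*(6 - 44) + 35*(1/315) = 65*(-38) + ⅑ = -2470 + ⅑ = -22229/9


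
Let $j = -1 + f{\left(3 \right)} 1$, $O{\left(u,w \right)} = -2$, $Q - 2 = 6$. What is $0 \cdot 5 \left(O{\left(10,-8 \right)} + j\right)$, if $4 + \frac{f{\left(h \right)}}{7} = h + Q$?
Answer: $0$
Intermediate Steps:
$Q = 8$ ($Q = 2 + 6 = 8$)
$f{\left(h \right)} = 28 + 7 h$ ($f{\left(h \right)} = -28 + 7 \left(h + 8\right) = -28 + 7 \left(8 + h\right) = -28 + \left(56 + 7 h\right) = 28 + 7 h$)
$j = 48$ ($j = -1 + \left(28 + 7 \cdot 3\right) 1 = -1 + \left(28 + 21\right) 1 = -1 + 49 \cdot 1 = -1 + 49 = 48$)
$0 \cdot 5 \left(O{\left(10,-8 \right)} + j\right) = 0 \cdot 5 \left(-2 + 48\right) = 0 \cdot 46 = 0$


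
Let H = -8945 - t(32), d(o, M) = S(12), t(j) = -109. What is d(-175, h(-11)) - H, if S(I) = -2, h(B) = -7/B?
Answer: 8834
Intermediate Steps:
d(o, M) = -2
H = -8836 (H = -8945 - 1*(-109) = -8945 + 109 = -8836)
d(-175, h(-11)) - H = -2 - 1*(-8836) = -2 + 8836 = 8834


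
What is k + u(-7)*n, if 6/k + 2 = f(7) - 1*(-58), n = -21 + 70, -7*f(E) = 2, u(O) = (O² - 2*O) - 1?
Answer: 197477/65 ≈ 3038.1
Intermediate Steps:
u(O) = -1 + O² - 2*O
f(E) = -2/7 (f(E) = -⅐*2 = -2/7)
n = 49
k = 7/65 (k = 6/(-2 + (-2/7 - 1*(-58))) = 6/(-2 + (-2/7 + 58)) = 6/(-2 + 404/7) = 6/(390/7) = 6*(7/390) = 7/65 ≈ 0.10769)
k + u(-7)*n = 7/65 + (-1 + (-7)² - 2*(-7))*49 = 7/65 + (-1 + 49 + 14)*49 = 7/65 + 62*49 = 7/65 + 3038 = 197477/65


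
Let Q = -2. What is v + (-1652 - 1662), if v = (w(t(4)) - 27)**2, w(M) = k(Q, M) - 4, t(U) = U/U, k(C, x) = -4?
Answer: -2089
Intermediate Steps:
t(U) = 1
w(M) = -8 (w(M) = -4 - 4 = -8)
v = 1225 (v = (-8 - 27)**2 = (-35)**2 = 1225)
v + (-1652 - 1662) = 1225 + (-1652 - 1662) = 1225 - 3314 = -2089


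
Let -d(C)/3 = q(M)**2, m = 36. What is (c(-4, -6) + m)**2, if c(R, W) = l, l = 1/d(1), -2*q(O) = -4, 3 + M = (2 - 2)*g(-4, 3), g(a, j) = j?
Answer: 185761/144 ≈ 1290.0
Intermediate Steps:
M = -3 (M = -3 + (2 - 2)*3 = -3 + 0*3 = -3 + 0 = -3)
q(O) = 2 (q(O) = -1/2*(-4) = 2)
d(C) = -12 (d(C) = -3*2**2 = -3*4 = -12)
l = -1/12 (l = 1/(-12) = -1/12 ≈ -0.083333)
c(R, W) = -1/12
(c(-4, -6) + m)**2 = (-1/12 + 36)**2 = (431/12)**2 = 185761/144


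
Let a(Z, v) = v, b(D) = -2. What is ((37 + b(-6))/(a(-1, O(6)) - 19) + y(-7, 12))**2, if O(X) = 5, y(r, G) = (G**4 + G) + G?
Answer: 1723495225/4 ≈ 4.3087e+8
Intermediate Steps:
y(r, G) = G**4 + 2*G (y(r, G) = (G + G**4) + G = G**4 + 2*G)
((37 + b(-6))/(a(-1, O(6)) - 19) + y(-7, 12))**2 = ((37 - 2)/(5 - 19) + 12*(2 + 12**3))**2 = (35/(-14) + 12*(2 + 1728))**2 = (35*(-1/14) + 12*1730)**2 = (-5/2 + 20760)**2 = (41515/2)**2 = 1723495225/4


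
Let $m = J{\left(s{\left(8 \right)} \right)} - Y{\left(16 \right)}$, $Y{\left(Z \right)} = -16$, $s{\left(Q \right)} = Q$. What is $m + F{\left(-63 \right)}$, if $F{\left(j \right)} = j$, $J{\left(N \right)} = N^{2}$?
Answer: $17$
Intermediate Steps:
$m = 80$ ($m = 8^{2} - -16 = 64 + 16 = 80$)
$m + F{\left(-63 \right)} = 80 - 63 = 17$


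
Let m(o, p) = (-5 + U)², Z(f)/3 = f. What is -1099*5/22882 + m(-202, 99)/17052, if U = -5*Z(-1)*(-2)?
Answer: -670105/3981468 ≈ -0.16831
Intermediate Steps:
Z(f) = 3*f
U = -30 (U = -15*(-1)*(-2) = -5*(-3)*(-2) = 15*(-2) = -30)
m(o, p) = 1225 (m(o, p) = (-5 - 30)² = (-35)² = 1225)
-1099*5/22882 + m(-202, 99)/17052 = -1099*5/22882 + 1225/17052 = -5495*1/22882 + 1225*(1/17052) = -5495/22882 + 25/348 = -670105/3981468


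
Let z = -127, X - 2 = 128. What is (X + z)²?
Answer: 9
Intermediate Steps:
X = 130 (X = 2 + 128 = 130)
(X + z)² = (130 - 127)² = 3² = 9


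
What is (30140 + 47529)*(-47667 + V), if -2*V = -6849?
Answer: -6872541465/2 ≈ -3.4363e+9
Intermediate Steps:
V = 6849/2 (V = -½*(-6849) = 6849/2 ≈ 3424.5)
(30140 + 47529)*(-47667 + V) = (30140 + 47529)*(-47667 + 6849/2) = 77669*(-88485/2) = -6872541465/2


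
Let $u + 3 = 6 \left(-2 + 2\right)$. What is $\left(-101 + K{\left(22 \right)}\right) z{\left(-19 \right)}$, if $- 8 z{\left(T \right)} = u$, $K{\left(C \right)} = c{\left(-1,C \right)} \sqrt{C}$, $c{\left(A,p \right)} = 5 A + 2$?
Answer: $- \frac{303}{8} - \frac{9 \sqrt{22}}{8} \approx -43.152$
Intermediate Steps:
$c{\left(A,p \right)} = 2 + 5 A$
$K{\left(C \right)} = - 3 \sqrt{C}$ ($K{\left(C \right)} = \left(2 + 5 \left(-1\right)\right) \sqrt{C} = \left(2 - 5\right) \sqrt{C} = - 3 \sqrt{C}$)
$u = -3$ ($u = -3 + 6 \left(-2 + 2\right) = -3 + 6 \cdot 0 = -3 + 0 = -3$)
$z{\left(T \right)} = \frac{3}{8}$ ($z{\left(T \right)} = \left(- \frac{1}{8}\right) \left(-3\right) = \frac{3}{8}$)
$\left(-101 + K{\left(22 \right)}\right) z{\left(-19 \right)} = \left(-101 - 3 \sqrt{22}\right) \frac{3}{8} = - \frac{303}{8} - \frac{9 \sqrt{22}}{8}$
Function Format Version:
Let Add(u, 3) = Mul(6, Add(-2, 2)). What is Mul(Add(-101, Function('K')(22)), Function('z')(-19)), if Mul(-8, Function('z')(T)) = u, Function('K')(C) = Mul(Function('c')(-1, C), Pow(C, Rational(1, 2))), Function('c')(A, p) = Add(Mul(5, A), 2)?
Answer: Add(Rational(-303, 8), Mul(Rational(-9, 8), Pow(22, Rational(1, 2)))) ≈ -43.152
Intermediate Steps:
Function('c')(A, p) = Add(2, Mul(5, A))
Function('K')(C) = Mul(-3, Pow(C, Rational(1, 2))) (Function('K')(C) = Mul(Add(2, Mul(5, -1)), Pow(C, Rational(1, 2))) = Mul(Add(2, -5), Pow(C, Rational(1, 2))) = Mul(-3, Pow(C, Rational(1, 2))))
u = -3 (u = Add(-3, Mul(6, Add(-2, 2))) = Add(-3, Mul(6, 0)) = Add(-3, 0) = -3)
Function('z')(T) = Rational(3, 8) (Function('z')(T) = Mul(Rational(-1, 8), -3) = Rational(3, 8))
Mul(Add(-101, Function('K')(22)), Function('z')(-19)) = Mul(Add(-101, Mul(-3, Pow(22, Rational(1, 2)))), Rational(3, 8)) = Add(Rational(-303, 8), Mul(Rational(-9, 8), Pow(22, Rational(1, 2))))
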